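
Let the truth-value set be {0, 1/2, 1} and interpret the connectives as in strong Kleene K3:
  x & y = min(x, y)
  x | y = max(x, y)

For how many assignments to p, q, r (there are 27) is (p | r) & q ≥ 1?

5

value 1: 5 assignments (counts)
value 1/2: 11 assignments
value 0: 11 assignments
So 5 of the 27 assignments meet the threshold.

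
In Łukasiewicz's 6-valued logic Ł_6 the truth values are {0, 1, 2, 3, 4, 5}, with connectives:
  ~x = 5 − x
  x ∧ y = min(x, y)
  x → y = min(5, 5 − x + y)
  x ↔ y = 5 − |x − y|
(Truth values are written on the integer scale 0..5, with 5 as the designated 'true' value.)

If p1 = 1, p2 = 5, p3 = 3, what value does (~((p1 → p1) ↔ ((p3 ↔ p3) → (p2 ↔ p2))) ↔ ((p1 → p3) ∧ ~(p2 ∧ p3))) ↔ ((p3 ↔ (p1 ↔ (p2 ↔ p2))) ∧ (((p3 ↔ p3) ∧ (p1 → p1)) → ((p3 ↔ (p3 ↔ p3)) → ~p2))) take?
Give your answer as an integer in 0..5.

4

p1 → p1 = 1 → 1 = 5
p3 ↔ p3 = 3 ↔ 3 = 5
p2 ↔ p2 = 5 ↔ 5 = 5
(p3 ↔ p3) → (p2 ↔ p2) = 5 → 5 = 5
(p1 → p1) ↔ ((p3 ↔ p3) → (p2 ↔ p2)) = 5 ↔ 5 = 5
~((p1 → p1) ↔ ((p3 ↔ p3) → (p2 ↔ p2))) = ~5 = 0
p1 → p3 = 1 → 3 = 5
p2 ∧ p3 = 5 ∧ 3 = 3
~(p2 ∧ p3) = ~3 = 2
(p1 → p3) ∧ ~(p2 ∧ p3) = 5 ∧ 2 = 2
~((p1 → p1) ↔ ((p3 ↔ p3) → (p2 ↔ p2))) ↔ ((p1 → p3) ∧ ~(p2 ∧ p3)) = 0 ↔ 2 = 3
p2 ↔ p2 = 5 ↔ 5 = 5
p1 ↔ (p2 ↔ p2) = 1 ↔ 5 = 1
p3 ↔ (p1 ↔ (p2 ↔ p2)) = 3 ↔ 1 = 3
p3 ↔ p3 = 3 ↔ 3 = 5
p1 → p1 = 1 → 1 = 5
(p3 ↔ p3) ∧ (p1 → p1) = 5 ∧ 5 = 5
p3 ↔ p3 = 3 ↔ 3 = 5
p3 ↔ (p3 ↔ p3) = 3 ↔ 5 = 3
~p2 = ~5 = 0
(p3 ↔ (p3 ↔ p3)) → ~p2 = 3 → 0 = 2
((p3 ↔ p3) ∧ (p1 → p1)) → ((p3 ↔ (p3 ↔ p3)) → ~p2) = 5 → 2 = 2
(p3 ↔ (p1 ↔ (p2 ↔ p2))) ∧ (((p3 ↔ p3) ∧ (p1 → p1)) → ((p3 ↔ (p3 ↔ p3)) → ~p2)) = 3 ∧ 2 = 2
(~((p1 → p1) ↔ ((p3 ↔ p3) → (p2 ↔ p2))) ↔ ((p1 → p3) ∧ ~(p2 ∧ p3))) ↔ ((p3 ↔ (p1 ↔ (p2 ↔ p2))) ∧ (((p3 ↔ p3) ∧ (p1 → p1)) → ((p3 ↔ (p3 ↔ p3)) → ~p2))) = 3 ↔ 2 = 4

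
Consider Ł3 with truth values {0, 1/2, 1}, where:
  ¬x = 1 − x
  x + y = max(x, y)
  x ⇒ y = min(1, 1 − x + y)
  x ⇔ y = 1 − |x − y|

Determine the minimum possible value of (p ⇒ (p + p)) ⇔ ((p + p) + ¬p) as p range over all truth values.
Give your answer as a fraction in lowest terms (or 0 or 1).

Take p = 1/2:
p + p = 1/2 + 1/2 = 1/2
p ⇒ (p + p) = 1/2 ⇒ 1/2 = 1
p + p = 1/2 + 1/2 = 1/2
¬p = ¬1/2 = 1/2
(p + p) + ¬p = 1/2 + 1/2 = 1/2
(p ⇒ (p + p)) ⇔ ((p + p) + ¬p) = 1 ⇔ 1/2 = 1/2
No assignment yields a value below 1/2, so this is the minimum.

1/2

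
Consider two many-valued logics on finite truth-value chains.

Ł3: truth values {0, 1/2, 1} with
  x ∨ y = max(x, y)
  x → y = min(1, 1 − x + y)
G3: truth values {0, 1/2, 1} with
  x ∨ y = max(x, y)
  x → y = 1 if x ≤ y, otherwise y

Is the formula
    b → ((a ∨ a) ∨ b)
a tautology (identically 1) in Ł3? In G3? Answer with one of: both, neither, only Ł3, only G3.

both

In Ł3: every assignment gives 1 — tautology.
In G3: every assignment gives 1 — tautology.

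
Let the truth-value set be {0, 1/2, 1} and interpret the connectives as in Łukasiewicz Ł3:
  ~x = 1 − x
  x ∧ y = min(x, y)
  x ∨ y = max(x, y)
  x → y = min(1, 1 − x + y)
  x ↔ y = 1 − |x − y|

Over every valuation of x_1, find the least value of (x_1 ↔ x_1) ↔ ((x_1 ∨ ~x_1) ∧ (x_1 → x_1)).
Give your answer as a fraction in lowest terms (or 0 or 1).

Take x_1 = 1/2:
x_1 ↔ x_1 = 1/2 ↔ 1/2 = 1
~x_1 = ~1/2 = 1/2
x_1 ∨ ~x_1 = 1/2 ∨ 1/2 = 1/2
x_1 → x_1 = 1/2 → 1/2 = 1
(x_1 ∨ ~x_1) ∧ (x_1 → x_1) = 1/2 ∧ 1 = 1/2
(x_1 ↔ x_1) ↔ ((x_1 ∨ ~x_1) ∧ (x_1 → x_1)) = 1 ↔ 1/2 = 1/2
No assignment yields a value below 1/2, so this is the minimum.

1/2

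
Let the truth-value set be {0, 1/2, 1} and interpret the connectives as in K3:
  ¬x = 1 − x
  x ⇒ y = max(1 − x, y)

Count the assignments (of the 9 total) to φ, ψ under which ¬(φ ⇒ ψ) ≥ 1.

1

φ = 0, ψ = 0 ↦ 0  <
φ = 0, ψ = 1/2 ↦ 0  <
φ = 0, ψ = 1 ↦ 0  <
φ = 1/2, ψ = 0 ↦ 1/2  <
φ = 1/2, ψ = 1/2 ↦ 1/2  <
φ = 1/2, ψ = 1 ↦ 0  <
φ = 1, ψ = 0 ↦ 1  ≥
φ = 1, ψ = 1/2 ↦ 1/2  <
φ = 1, ψ = 1 ↦ 0  <
So 1 of the 9 assignments meets the threshold.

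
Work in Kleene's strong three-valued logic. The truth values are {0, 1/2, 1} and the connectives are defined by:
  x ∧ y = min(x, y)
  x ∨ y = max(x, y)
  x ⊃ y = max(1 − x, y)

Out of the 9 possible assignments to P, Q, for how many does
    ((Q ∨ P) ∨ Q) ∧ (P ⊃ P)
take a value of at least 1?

4

P = 0, Q = 0 ↦ 0  <
P = 0, Q = 1/2 ↦ 1/2  <
P = 0, Q = 1 ↦ 1  ≥
P = 1/2, Q = 0 ↦ 1/2  <
P = 1/2, Q = 1/2 ↦ 1/2  <
P = 1/2, Q = 1 ↦ 1/2  <
P = 1, Q = 0 ↦ 1  ≥
P = 1, Q = 1/2 ↦ 1  ≥
P = 1, Q = 1 ↦ 1  ≥
So 4 of the 9 assignments meet the threshold.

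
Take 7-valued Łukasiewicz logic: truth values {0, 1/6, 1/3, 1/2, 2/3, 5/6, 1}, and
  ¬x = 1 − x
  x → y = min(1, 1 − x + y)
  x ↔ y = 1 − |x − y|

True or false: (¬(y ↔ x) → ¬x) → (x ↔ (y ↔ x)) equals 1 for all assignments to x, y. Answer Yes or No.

No

Counterexample: take x = 0, y = 0.
y ↔ x = 0 ↔ 0 = 1
¬(y ↔ x) = ¬1 = 0
¬x = ¬0 = 1
¬(y ↔ x) → ¬x = 0 → 1 = 1
y ↔ x = 0 ↔ 0 = 1
x ↔ (y ↔ x) = 0 ↔ 1 = 0
(¬(y ↔ x) → ¬x) → (x ↔ (y ↔ x)) = 1 → 0 = 0
This gives 0 ≠ 1.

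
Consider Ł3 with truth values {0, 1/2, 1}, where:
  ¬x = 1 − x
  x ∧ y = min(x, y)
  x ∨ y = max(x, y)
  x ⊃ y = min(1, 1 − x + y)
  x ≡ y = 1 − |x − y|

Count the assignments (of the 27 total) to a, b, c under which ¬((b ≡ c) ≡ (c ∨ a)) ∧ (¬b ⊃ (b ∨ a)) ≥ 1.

2

value 1: 2 assignments (counts)
value 1/2: 12 assignments
value 0: 13 assignments
So 2 of the 27 assignments meet the threshold.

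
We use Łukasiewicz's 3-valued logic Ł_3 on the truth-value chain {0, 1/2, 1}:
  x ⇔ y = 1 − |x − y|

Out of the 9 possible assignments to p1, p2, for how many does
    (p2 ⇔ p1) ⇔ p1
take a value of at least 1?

4

p1 = 0, p2 = 0 ↦ 0  <
p1 = 0, p2 = 1/2 ↦ 1/2  <
p1 = 0, p2 = 1 ↦ 1  ≥
p1 = 1/2, p2 = 0 ↦ 1  ≥
p1 = 1/2, p2 = 1/2 ↦ 1/2  <
p1 = 1/2, p2 = 1 ↦ 1  ≥
p1 = 1, p2 = 0 ↦ 0  <
p1 = 1, p2 = 1/2 ↦ 1/2  <
p1 = 1, p2 = 1 ↦ 1  ≥
So 4 of the 9 assignments meet the threshold.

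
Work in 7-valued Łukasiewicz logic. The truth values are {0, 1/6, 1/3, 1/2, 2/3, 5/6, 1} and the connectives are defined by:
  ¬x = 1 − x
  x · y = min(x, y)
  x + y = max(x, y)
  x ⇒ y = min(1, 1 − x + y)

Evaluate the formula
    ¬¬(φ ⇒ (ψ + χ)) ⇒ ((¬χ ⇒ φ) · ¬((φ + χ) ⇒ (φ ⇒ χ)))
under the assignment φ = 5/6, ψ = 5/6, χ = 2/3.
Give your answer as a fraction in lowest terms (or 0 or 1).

0

ψ + χ = 5/6 + 2/3 = 5/6
φ ⇒ (ψ + χ) = 5/6 ⇒ 5/6 = 1
¬(φ ⇒ (ψ + χ)) = ¬1 = 0
¬¬(φ ⇒ (ψ + χ)) = ¬0 = 1
¬χ = ¬2/3 = 1/3
¬χ ⇒ φ = 1/3 ⇒ 5/6 = 1
φ + χ = 5/6 + 2/3 = 5/6
φ ⇒ χ = 5/6 ⇒ 2/3 = 5/6
(φ + χ) ⇒ (φ ⇒ χ) = 5/6 ⇒ 5/6 = 1
¬((φ + χ) ⇒ (φ ⇒ χ)) = ¬1 = 0
(¬χ ⇒ φ) · ¬((φ + χ) ⇒ (φ ⇒ χ)) = 1 · 0 = 0
¬¬(φ ⇒ (ψ + χ)) ⇒ ((¬χ ⇒ φ) · ¬((φ + χ) ⇒ (φ ⇒ χ))) = 1 ⇒ 0 = 0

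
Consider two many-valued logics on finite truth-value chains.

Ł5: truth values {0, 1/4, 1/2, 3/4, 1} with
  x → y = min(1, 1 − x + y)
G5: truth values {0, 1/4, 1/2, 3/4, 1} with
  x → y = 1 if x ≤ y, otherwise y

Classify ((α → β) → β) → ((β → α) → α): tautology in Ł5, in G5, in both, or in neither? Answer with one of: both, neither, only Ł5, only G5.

In Ł5: every assignment gives 1 — tautology.
In G5: at α = 1/4, β = 0 the value is 1/4 — not a tautology.

only Ł5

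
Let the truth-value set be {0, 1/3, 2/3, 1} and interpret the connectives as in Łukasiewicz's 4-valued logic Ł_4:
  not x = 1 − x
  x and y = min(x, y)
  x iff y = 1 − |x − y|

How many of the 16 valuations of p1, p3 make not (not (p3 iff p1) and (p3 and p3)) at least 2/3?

p1 = 0, p3 = 0 ↦ 1  ≥
p1 = 0, p3 = 1/3 ↦ 2/3  ≥
p1 = 0, p3 = 2/3 ↦ 1/3  <
p1 = 0, p3 = 1 ↦ 0  <
p1 = 1/3, p3 = 0 ↦ 1  ≥
p1 = 1/3, p3 = 1/3 ↦ 1  ≥
p1 = 1/3, p3 = 2/3 ↦ 2/3  ≥
p1 = 1/3, p3 = 1 ↦ 1/3  <
p1 = 2/3, p3 = 0 ↦ 1  ≥
p1 = 2/3, p3 = 1/3 ↦ 2/3  ≥
p1 = 2/3, p3 = 2/3 ↦ 1  ≥
p1 = 2/3, p3 = 1 ↦ 2/3  ≥
p1 = 1, p3 = 0 ↦ 1  ≥
p1 = 1, p3 = 1/3 ↦ 2/3  ≥
p1 = 1, p3 = 2/3 ↦ 2/3  ≥
p1 = 1, p3 = 1 ↦ 1  ≥
So 13 of the 16 assignments meet the threshold.

13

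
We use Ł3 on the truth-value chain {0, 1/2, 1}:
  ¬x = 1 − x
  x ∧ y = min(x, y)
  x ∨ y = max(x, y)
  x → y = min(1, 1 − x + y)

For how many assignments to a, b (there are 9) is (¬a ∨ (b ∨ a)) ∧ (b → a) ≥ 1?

a = 0, b = 0 ↦ 1  ≥
a = 0, b = 1/2 ↦ 1/2  <
a = 0, b = 1 ↦ 0  <
a = 1/2, b = 0 ↦ 1/2  <
a = 1/2, b = 1/2 ↦ 1/2  <
a = 1/2, b = 1 ↦ 1/2  <
a = 1, b = 0 ↦ 1  ≥
a = 1, b = 1/2 ↦ 1  ≥
a = 1, b = 1 ↦ 1  ≥
So 4 of the 9 assignments meet the threshold.

4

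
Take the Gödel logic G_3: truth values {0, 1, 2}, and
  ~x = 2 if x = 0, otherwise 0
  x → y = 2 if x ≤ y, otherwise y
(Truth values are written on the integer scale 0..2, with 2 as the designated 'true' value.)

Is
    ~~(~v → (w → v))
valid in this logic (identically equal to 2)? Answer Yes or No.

Counterexample: take v = 0, w = 1.
~v = ~0 = 2
w → v = 1 → 0 = 0
~v → (w → v) = 2 → 0 = 0
~(~v → (w → v)) = ~0 = 2
~~(~v → (w → v)) = ~2 = 0
This gives 0 ≠ 2.

No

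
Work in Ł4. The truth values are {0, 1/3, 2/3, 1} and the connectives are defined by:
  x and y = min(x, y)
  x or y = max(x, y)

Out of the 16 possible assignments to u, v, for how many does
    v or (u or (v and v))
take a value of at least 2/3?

u = 0, v = 0 ↦ 0  <
u = 0, v = 1/3 ↦ 1/3  <
u = 0, v = 2/3 ↦ 2/3  ≥
u = 0, v = 1 ↦ 1  ≥
u = 1/3, v = 0 ↦ 1/3  <
u = 1/3, v = 1/3 ↦ 1/3  <
u = 1/3, v = 2/3 ↦ 2/3  ≥
u = 1/3, v = 1 ↦ 1  ≥
u = 2/3, v = 0 ↦ 2/3  ≥
u = 2/3, v = 1/3 ↦ 2/3  ≥
u = 2/3, v = 2/3 ↦ 2/3  ≥
u = 2/3, v = 1 ↦ 1  ≥
u = 1, v = 0 ↦ 1  ≥
u = 1, v = 1/3 ↦ 1  ≥
u = 1, v = 2/3 ↦ 1  ≥
u = 1, v = 1 ↦ 1  ≥
So 12 of the 16 assignments meet the threshold.

12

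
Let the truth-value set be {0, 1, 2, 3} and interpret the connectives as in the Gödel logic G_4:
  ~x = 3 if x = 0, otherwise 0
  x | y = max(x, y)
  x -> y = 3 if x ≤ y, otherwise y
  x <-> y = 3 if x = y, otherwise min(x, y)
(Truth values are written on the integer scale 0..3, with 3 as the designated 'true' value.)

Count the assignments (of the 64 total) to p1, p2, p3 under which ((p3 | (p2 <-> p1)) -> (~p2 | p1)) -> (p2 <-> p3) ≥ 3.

27

value 3: 27 assignments (counts)
value 2: 3 assignments
value 1: 10 assignments
value 0: 24 assignments
So 27 of the 64 assignments meet the threshold.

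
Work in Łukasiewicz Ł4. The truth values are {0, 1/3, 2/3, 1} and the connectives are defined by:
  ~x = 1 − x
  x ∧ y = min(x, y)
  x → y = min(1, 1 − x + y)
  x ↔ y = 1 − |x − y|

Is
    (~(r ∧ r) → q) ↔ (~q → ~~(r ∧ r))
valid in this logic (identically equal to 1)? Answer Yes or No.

Yes

q = 0, r = 0 ↦ 1
q = 0, r = 1/3 ↦ 1
q = 0, r = 2/3 ↦ 1
q = 0, r = 1 ↦ 1
q = 1/3, r = 0 ↦ 1
q = 1/3, r = 1/3 ↦ 1
q = 1/3, r = 2/3 ↦ 1
q = 1/3, r = 1 ↦ 1
q = 2/3, r = 0 ↦ 1
q = 2/3, r = 1/3 ↦ 1
q = 2/3, r = 2/3 ↦ 1
q = 2/3, r = 1 ↦ 1
q = 1, r = 0 ↦ 1
q = 1, r = 1/3 ↦ 1
q = 1, r = 2/3 ↦ 1
q = 1, r = 1 ↦ 1
Every assignment gives a value ≥ 1.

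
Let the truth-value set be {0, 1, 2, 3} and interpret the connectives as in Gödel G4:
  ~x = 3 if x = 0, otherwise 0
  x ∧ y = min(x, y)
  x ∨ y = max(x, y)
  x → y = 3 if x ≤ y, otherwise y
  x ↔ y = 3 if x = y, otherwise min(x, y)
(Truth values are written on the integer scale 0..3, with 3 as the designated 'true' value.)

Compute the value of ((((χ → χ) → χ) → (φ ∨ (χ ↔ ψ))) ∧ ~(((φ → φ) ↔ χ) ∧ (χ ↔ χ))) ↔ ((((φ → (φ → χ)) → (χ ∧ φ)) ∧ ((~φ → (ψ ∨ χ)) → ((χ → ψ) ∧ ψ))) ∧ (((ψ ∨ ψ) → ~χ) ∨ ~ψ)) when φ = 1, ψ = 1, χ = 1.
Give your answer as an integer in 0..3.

χ → χ = 1 → 1 = 3
(χ → χ) → χ = 3 → 1 = 1
χ ↔ ψ = 1 ↔ 1 = 3
φ ∨ (χ ↔ ψ) = 1 ∨ 3 = 3
((χ → χ) → χ) → (φ ∨ (χ ↔ ψ)) = 1 → 3 = 3
φ → φ = 1 → 1 = 3
(φ → φ) ↔ χ = 3 ↔ 1 = 1
χ ↔ χ = 1 ↔ 1 = 3
((φ → φ) ↔ χ) ∧ (χ ↔ χ) = 1 ∧ 3 = 1
~(((φ → φ) ↔ χ) ∧ (χ ↔ χ)) = ~1 = 0
(((χ → χ) → χ) → (φ ∨ (χ ↔ ψ))) ∧ ~(((φ → φ) ↔ χ) ∧ (χ ↔ χ)) = 3 ∧ 0 = 0
φ → χ = 1 → 1 = 3
φ → (φ → χ) = 1 → 3 = 3
χ ∧ φ = 1 ∧ 1 = 1
(φ → (φ → χ)) → (χ ∧ φ) = 3 → 1 = 1
~φ = ~1 = 0
ψ ∨ χ = 1 ∨ 1 = 1
~φ → (ψ ∨ χ) = 0 → 1 = 3
χ → ψ = 1 → 1 = 3
(χ → ψ) ∧ ψ = 3 ∧ 1 = 1
(~φ → (ψ ∨ χ)) → ((χ → ψ) ∧ ψ) = 3 → 1 = 1
((φ → (φ → χ)) → (χ ∧ φ)) ∧ ((~φ → (ψ ∨ χ)) → ((χ → ψ) ∧ ψ)) = 1 ∧ 1 = 1
ψ ∨ ψ = 1 ∨ 1 = 1
~χ = ~1 = 0
(ψ ∨ ψ) → ~χ = 1 → 0 = 0
~ψ = ~1 = 0
((ψ ∨ ψ) → ~χ) ∨ ~ψ = 0 ∨ 0 = 0
(((φ → (φ → χ)) → (χ ∧ φ)) ∧ ((~φ → (ψ ∨ χ)) → ((χ → ψ) ∧ ψ))) ∧ (((ψ ∨ ψ) → ~χ) ∨ ~ψ) = 1 ∧ 0 = 0
((((χ → χ) → χ) → (φ ∨ (χ ↔ ψ))) ∧ ~(((φ → φ) ↔ χ) ∧ (χ ↔ χ))) ↔ ((((φ → (φ → χ)) → (χ ∧ φ)) ∧ ((~φ → (ψ ∨ χ)) → ((χ → ψ) ∧ ψ))) ∧ (((ψ ∨ ψ) → ~χ) ∨ ~ψ)) = 0 ↔ 0 = 3

3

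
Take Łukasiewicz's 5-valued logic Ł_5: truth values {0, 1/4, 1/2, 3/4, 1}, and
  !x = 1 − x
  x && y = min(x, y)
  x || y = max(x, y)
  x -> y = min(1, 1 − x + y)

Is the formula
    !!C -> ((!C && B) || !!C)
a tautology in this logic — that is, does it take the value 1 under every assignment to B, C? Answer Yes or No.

At B = 1/2, C = 1/4, for instance:
!C = !1/4 = 3/4
!!C = !3/4 = 1/4
!C = !1/4 = 3/4
!C && B = 3/4 && 1/2 = 1/2
(!C && B) || !!C = 1/2 || 1/4 = 1/2
!!C -> ((!C && B) || !!C) = 1/4 -> 1/2 = 1
and checking the remaining 24 assignments likewise gives ≥ 1 in every case.

Yes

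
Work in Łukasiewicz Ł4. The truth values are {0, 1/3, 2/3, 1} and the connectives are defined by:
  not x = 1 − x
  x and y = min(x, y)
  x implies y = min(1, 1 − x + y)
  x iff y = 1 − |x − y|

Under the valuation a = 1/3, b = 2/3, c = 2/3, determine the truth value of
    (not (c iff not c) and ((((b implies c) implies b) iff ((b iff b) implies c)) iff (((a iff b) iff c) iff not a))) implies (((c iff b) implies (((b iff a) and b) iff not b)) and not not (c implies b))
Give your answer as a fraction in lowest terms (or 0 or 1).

1

not c = not 2/3 = 1/3
c iff not c = 2/3 iff 1/3 = 2/3
not (c iff not c) = not 2/3 = 1/3
b implies c = 2/3 implies 2/3 = 1
(b implies c) implies b = 1 implies 2/3 = 2/3
b iff b = 2/3 iff 2/3 = 1
(b iff b) implies c = 1 implies 2/3 = 2/3
((b implies c) implies b) iff ((b iff b) implies c) = 2/3 iff 2/3 = 1
a iff b = 1/3 iff 2/3 = 2/3
(a iff b) iff c = 2/3 iff 2/3 = 1
not a = not 1/3 = 2/3
((a iff b) iff c) iff not a = 1 iff 2/3 = 2/3
(((b implies c) implies b) iff ((b iff b) implies c)) iff (((a iff b) iff c) iff not a) = 1 iff 2/3 = 2/3
not (c iff not c) and ((((b implies c) implies b) iff ((b iff b) implies c)) iff (((a iff b) iff c) iff not a)) = 1/3 and 2/3 = 1/3
c iff b = 2/3 iff 2/3 = 1
b iff a = 2/3 iff 1/3 = 2/3
(b iff a) and b = 2/3 and 2/3 = 2/3
not b = not 2/3 = 1/3
((b iff a) and b) iff not b = 2/3 iff 1/3 = 2/3
(c iff b) implies (((b iff a) and b) iff not b) = 1 implies 2/3 = 2/3
c implies b = 2/3 implies 2/3 = 1
not (c implies b) = not 1 = 0
not not (c implies b) = not 0 = 1
((c iff b) implies (((b iff a) and b) iff not b)) and not not (c implies b) = 2/3 and 1 = 2/3
(not (c iff not c) and ((((b implies c) implies b) iff ((b iff b) implies c)) iff (((a iff b) iff c) iff not a))) implies (((c iff b) implies (((b iff a) and b) iff not b)) and not not (c implies b)) = 1/3 implies 2/3 = 1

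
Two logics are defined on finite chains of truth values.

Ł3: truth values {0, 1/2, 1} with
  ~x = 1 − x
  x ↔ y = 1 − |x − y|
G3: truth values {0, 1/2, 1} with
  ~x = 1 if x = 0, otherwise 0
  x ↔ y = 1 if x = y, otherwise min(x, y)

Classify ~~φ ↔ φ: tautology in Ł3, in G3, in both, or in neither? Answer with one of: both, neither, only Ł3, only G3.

In Ł3: every assignment gives 1 — tautology.
In G3: at φ = 1/2 the value is 1/2 — not a tautology.

only Ł3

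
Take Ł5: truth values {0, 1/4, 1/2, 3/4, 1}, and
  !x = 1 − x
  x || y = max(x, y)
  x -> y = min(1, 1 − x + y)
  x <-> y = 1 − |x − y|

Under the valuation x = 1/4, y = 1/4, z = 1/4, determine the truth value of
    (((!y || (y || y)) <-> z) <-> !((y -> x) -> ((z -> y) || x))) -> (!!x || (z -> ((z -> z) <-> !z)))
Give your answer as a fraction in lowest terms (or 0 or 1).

!y = !1/4 = 3/4
y || y = 1/4 || 1/4 = 1/4
!y || (y || y) = 3/4 || 1/4 = 3/4
(!y || (y || y)) <-> z = 3/4 <-> 1/4 = 1/2
y -> x = 1/4 -> 1/4 = 1
z -> y = 1/4 -> 1/4 = 1
(z -> y) || x = 1 || 1/4 = 1
(y -> x) -> ((z -> y) || x) = 1 -> 1 = 1
!((y -> x) -> ((z -> y) || x)) = !1 = 0
((!y || (y || y)) <-> z) <-> !((y -> x) -> ((z -> y) || x)) = 1/2 <-> 0 = 1/2
!x = !1/4 = 3/4
!!x = !3/4 = 1/4
z -> z = 1/4 -> 1/4 = 1
!z = !1/4 = 3/4
(z -> z) <-> !z = 1 <-> 3/4 = 3/4
z -> ((z -> z) <-> !z) = 1/4 -> 3/4 = 1
!!x || (z -> ((z -> z) <-> !z)) = 1/4 || 1 = 1
(((!y || (y || y)) <-> z) <-> !((y -> x) -> ((z -> y) || x))) -> (!!x || (z -> ((z -> z) <-> !z))) = 1/2 -> 1 = 1

1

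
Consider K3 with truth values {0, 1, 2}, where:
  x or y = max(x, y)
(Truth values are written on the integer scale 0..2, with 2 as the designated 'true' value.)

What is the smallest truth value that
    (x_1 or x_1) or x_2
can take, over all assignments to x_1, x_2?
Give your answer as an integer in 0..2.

0

Take x_1 = 0, x_2 = 0:
x_1 or x_1 = 0 or 0 = 0
(x_1 or x_1) or x_2 = 0 or 0 = 0
No assignment yields a value below 0, so this is the minimum.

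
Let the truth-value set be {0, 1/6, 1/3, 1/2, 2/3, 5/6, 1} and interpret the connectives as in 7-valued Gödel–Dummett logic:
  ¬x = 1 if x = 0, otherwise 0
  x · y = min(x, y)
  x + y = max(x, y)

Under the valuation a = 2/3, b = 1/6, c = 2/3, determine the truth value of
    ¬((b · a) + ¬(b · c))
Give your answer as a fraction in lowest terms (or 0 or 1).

0

b · a = 1/6 · 2/3 = 1/6
b · c = 1/6 · 2/3 = 1/6
¬(b · c) = ¬1/6 = 0
(b · a) + ¬(b · c) = 1/6 + 0 = 1/6
¬((b · a) + ¬(b · c)) = ¬1/6 = 0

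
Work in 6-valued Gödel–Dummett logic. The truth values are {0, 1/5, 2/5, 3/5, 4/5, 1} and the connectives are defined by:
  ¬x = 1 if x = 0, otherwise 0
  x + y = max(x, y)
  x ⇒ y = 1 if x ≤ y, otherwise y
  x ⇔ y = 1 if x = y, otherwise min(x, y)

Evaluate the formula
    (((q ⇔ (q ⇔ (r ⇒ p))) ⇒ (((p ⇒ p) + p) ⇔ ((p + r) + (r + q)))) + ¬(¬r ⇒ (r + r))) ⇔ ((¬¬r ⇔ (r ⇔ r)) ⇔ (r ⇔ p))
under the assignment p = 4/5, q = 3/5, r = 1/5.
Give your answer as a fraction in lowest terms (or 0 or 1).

1/5

r ⇒ p = 1/5 ⇒ 4/5 = 1
q ⇔ (r ⇒ p) = 3/5 ⇔ 1 = 3/5
q ⇔ (q ⇔ (r ⇒ p)) = 3/5 ⇔ 3/5 = 1
p ⇒ p = 4/5 ⇒ 4/5 = 1
(p ⇒ p) + p = 1 + 4/5 = 1
p + r = 4/5 + 1/5 = 4/5
r + q = 1/5 + 3/5 = 3/5
(p + r) + (r + q) = 4/5 + 3/5 = 4/5
((p ⇒ p) + p) ⇔ ((p + r) + (r + q)) = 1 ⇔ 4/5 = 4/5
(q ⇔ (q ⇔ (r ⇒ p))) ⇒ (((p ⇒ p) + p) ⇔ ((p + r) + (r + q))) = 1 ⇒ 4/5 = 4/5
¬r = ¬1/5 = 0
r + r = 1/5 + 1/5 = 1/5
¬r ⇒ (r + r) = 0 ⇒ 1/5 = 1
¬(¬r ⇒ (r + r)) = ¬1 = 0
((q ⇔ (q ⇔ (r ⇒ p))) ⇒ (((p ⇒ p) + p) ⇔ ((p + r) + (r + q)))) + ¬(¬r ⇒ (r + r)) = 4/5 + 0 = 4/5
¬r = ¬1/5 = 0
¬¬r = ¬0 = 1
r ⇔ r = 1/5 ⇔ 1/5 = 1
¬¬r ⇔ (r ⇔ r) = 1 ⇔ 1 = 1
r ⇔ p = 1/5 ⇔ 4/5 = 1/5
(¬¬r ⇔ (r ⇔ r)) ⇔ (r ⇔ p) = 1 ⇔ 1/5 = 1/5
(((q ⇔ (q ⇔ (r ⇒ p))) ⇒ (((p ⇒ p) + p) ⇔ ((p + r) + (r + q)))) + ¬(¬r ⇒ (r + r))) ⇔ ((¬¬r ⇔ (r ⇔ r)) ⇔ (r ⇔ p)) = 4/5 ⇔ 1/5 = 1/5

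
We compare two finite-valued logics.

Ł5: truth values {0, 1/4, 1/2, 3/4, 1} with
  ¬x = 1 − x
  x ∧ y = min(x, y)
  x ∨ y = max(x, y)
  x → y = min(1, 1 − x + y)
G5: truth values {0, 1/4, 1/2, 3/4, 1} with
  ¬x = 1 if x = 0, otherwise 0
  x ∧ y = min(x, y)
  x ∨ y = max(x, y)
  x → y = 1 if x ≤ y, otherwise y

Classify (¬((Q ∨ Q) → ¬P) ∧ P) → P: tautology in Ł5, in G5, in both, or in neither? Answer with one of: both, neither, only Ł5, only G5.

both

In Ł5: every assignment gives 1 — tautology.
In G5: every assignment gives 1 — tautology.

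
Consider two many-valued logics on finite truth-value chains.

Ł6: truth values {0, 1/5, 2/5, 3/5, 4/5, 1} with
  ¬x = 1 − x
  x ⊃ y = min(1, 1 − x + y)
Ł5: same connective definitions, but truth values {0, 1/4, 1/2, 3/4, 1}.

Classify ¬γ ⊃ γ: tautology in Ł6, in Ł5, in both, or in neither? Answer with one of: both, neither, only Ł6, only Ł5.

neither

In Ł6: at γ = 0 the value is 0 — not a tautology.
In Ł5: at γ = 0 the value is 0 — not a tautology.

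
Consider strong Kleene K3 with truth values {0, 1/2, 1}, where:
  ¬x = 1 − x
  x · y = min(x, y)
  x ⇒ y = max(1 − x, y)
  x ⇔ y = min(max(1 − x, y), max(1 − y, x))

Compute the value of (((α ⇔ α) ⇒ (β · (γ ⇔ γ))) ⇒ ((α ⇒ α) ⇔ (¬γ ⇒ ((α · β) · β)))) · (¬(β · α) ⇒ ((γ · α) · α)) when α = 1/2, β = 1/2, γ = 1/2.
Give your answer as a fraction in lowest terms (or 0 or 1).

1/2

α ⇔ α = 1/2 ⇔ 1/2 = 1/2
γ ⇔ γ = 1/2 ⇔ 1/2 = 1/2
β · (γ ⇔ γ) = 1/2 · 1/2 = 1/2
(α ⇔ α) ⇒ (β · (γ ⇔ γ)) = 1/2 ⇒ 1/2 = 1/2
α ⇒ α = 1/2 ⇒ 1/2 = 1/2
¬γ = ¬1/2 = 1/2
α · β = 1/2 · 1/2 = 1/2
(α · β) · β = 1/2 · 1/2 = 1/2
¬γ ⇒ ((α · β) · β) = 1/2 ⇒ 1/2 = 1/2
(α ⇒ α) ⇔ (¬γ ⇒ ((α · β) · β)) = 1/2 ⇔ 1/2 = 1/2
((α ⇔ α) ⇒ (β · (γ ⇔ γ))) ⇒ ((α ⇒ α) ⇔ (¬γ ⇒ ((α · β) · β))) = 1/2 ⇒ 1/2 = 1/2
β · α = 1/2 · 1/2 = 1/2
¬(β · α) = ¬1/2 = 1/2
γ · α = 1/2 · 1/2 = 1/2
(γ · α) · α = 1/2 · 1/2 = 1/2
¬(β · α) ⇒ ((γ · α) · α) = 1/2 ⇒ 1/2 = 1/2
(((α ⇔ α) ⇒ (β · (γ ⇔ γ))) ⇒ ((α ⇒ α) ⇔ (¬γ ⇒ ((α · β) · β)))) · (¬(β · α) ⇒ ((γ · α) · α)) = 1/2 · 1/2 = 1/2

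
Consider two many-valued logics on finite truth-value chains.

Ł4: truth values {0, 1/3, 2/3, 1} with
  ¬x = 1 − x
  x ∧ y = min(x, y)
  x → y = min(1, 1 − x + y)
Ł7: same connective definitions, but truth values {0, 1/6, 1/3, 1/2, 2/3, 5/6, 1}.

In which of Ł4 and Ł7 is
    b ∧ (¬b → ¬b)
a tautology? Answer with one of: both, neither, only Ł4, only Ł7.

neither

In Ł4: at b = 0 the value is 0 — not a tautology.
In Ł7: at b = 0 the value is 0 — not a tautology.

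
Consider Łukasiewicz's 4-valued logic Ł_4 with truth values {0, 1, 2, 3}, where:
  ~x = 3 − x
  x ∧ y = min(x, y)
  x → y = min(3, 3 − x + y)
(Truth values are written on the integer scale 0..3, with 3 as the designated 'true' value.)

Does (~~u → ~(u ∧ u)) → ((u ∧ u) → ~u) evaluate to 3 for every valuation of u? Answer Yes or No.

Yes

u = 0 ↦ 3
u = 1 ↦ 3
u = 2 ↦ 3
u = 3 ↦ 3
Every assignment gives a value ≥ 3.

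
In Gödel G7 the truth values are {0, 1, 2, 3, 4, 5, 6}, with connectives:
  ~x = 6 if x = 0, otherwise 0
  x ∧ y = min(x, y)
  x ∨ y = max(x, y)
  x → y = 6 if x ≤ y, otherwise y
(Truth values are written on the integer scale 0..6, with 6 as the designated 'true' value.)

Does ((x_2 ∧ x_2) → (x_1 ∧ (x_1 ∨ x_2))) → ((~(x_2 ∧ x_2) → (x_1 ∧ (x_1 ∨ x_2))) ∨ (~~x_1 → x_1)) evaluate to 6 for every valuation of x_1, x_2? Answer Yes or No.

Counterexample: take x_1 = 1, x_2 = 0.
x_2 ∧ x_2 = 0 ∧ 0 = 0
x_1 ∨ x_2 = 1 ∨ 0 = 1
x_1 ∧ (x_1 ∨ x_2) = 1 ∧ 1 = 1
(x_2 ∧ x_2) → (x_1 ∧ (x_1 ∨ x_2)) = 0 → 1 = 6
x_2 ∧ x_2 = 0 ∧ 0 = 0
~(x_2 ∧ x_2) = ~0 = 6
x_1 ∨ x_2 = 1 ∨ 0 = 1
x_1 ∧ (x_1 ∨ x_2) = 1 ∧ 1 = 1
~(x_2 ∧ x_2) → (x_1 ∧ (x_1 ∨ x_2)) = 6 → 1 = 1
~x_1 = ~1 = 0
~~x_1 = ~0 = 6
~~x_1 → x_1 = 6 → 1 = 1
(~(x_2 ∧ x_2) → (x_1 ∧ (x_1 ∨ x_2))) ∨ (~~x_1 → x_1) = 1 ∨ 1 = 1
((x_2 ∧ x_2) → (x_1 ∧ (x_1 ∨ x_2))) → ((~(x_2 ∧ x_2) → (x_1 ∧ (x_1 ∨ x_2))) ∨ (~~x_1 → x_1)) = 6 → 1 = 1
This gives 1 ≠ 6.

No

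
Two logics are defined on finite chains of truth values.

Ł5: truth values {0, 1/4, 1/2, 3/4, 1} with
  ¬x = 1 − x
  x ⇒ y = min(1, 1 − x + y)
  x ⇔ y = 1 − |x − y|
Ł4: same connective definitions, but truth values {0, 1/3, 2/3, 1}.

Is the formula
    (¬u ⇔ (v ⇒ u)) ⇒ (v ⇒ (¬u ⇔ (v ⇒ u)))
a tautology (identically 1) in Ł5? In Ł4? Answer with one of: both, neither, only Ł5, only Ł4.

both

In Ł5: every assignment gives 1 — tautology.
In Ł4: every assignment gives 1 — tautology.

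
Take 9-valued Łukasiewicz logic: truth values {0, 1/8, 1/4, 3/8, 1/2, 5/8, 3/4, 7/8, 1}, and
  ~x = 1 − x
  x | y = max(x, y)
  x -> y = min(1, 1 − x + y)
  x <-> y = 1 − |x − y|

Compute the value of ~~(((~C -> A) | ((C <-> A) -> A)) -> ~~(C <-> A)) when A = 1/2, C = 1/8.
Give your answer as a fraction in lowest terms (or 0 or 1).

~C = ~1/8 = 7/8
~C -> A = 7/8 -> 1/2 = 5/8
C <-> A = 1/8 <-> 1/2 = 5/8
(C <-> A) -> A = 5/8 -> 1/2 = 7/8
(~C -> A) | ((C <-> A) -> A) = 5/8 | 7/8 = 7/8
C <-> A = 1/8 <-> 1/2 = 5/8
~(C <-> A) = ~5/8 = 3/8
~~(C <-> A) = ~3/8 = 5/8
((~C -> A) | ((C <-> A) -> A)) -> ~~(C <-> A) = 7/8 -> 5/8 = 3/4
~(((~C -> A) | ((C <-> A) -> A)) -> ~~(C <-> A)) = ~3/4 = 1/4
~~(((~C -> A) | ((C <-> A) -> A)) -> ~~(C <-> A)) = ~1/4 = 3/4

3/4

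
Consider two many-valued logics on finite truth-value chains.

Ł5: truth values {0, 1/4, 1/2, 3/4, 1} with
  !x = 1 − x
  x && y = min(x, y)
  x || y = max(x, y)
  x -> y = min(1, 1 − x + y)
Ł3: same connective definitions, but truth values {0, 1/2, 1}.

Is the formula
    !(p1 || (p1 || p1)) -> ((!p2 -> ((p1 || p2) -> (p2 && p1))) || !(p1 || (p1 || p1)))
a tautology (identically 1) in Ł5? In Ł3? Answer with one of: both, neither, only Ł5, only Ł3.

both

In Ł5: every assignment gives 1 — tautology.
In Ł3: every assignment gives 1 — tautology.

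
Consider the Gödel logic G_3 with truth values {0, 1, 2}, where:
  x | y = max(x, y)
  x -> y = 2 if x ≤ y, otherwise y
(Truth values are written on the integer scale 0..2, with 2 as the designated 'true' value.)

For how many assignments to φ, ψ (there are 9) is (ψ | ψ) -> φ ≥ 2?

6

φ = 0, ψ = 0 ↦ 2  ≥
φ = 0, ψ = 1 ↦ 0  <
φ = 0, ψ = 2 ↦ 0  <
φ = 1, ψ = 0 ↦ 2  ≥
φ = 1, ψ = 1 ↦ 2  ≥
φ = 1, ψ = 2 ↦ 1  <
φ = 2, ψ = 0 ↦ 2  ≥
φ = 2, ψ = 1 ↦ 2  ≥
φ = 2, ψ = 2 ↦ 2  ≥
So 6 of the 9 assignments meet the threshold.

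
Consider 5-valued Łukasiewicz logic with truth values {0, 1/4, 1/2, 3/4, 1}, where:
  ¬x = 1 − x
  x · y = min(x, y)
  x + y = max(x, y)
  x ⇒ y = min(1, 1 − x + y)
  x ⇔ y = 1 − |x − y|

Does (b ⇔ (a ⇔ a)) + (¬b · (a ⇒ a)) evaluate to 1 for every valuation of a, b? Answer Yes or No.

Counterexample: take a = 0, b = 1/4.
a ⇔ a = 0 ⇔ 0 = 1
b ⇔ (a ⇔ a) = 1/4 ⇔ 1 = 1/4
¬b = ¬1/4 = 3/4
a ⇒ a = 0 ⇒ 0 = 1
¬b · (a ⇒ a) = 3/4 · 1 = 3/4
(b ⇔ (a ⇔ a)) + (¬b · (a ⇒ a)) = 1/4 + 3/4 = 3/4
This gives 3/4 ≠ 1.

No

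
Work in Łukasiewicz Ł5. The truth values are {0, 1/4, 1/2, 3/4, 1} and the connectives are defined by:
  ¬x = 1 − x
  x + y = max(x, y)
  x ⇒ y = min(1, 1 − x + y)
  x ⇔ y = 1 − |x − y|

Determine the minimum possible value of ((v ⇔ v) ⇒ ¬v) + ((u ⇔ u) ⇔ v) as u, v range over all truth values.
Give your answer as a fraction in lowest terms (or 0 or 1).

Take u = 0, v = 1/2:
v ⇔ v = 1/2 ⇔ 1/2 = 1
¬v = ¬1/2 = 1/2
(v ⇔ v) ⇒ ¬v = 1 ⇒ 1/2 = 1/2
u ⇔ u = 0 ⇔ 0 = 1
(u ⇔ u) ⇔ v = 1 ⇔ 1/2 = 1/2
((v ⇔ v) ⇒ ¬v) + ((u ⇔ u) ⇔ v) = 1/2 + 1/2 = 1/2
No assignment yields a value below 1/2, so this is the minimum.

1/2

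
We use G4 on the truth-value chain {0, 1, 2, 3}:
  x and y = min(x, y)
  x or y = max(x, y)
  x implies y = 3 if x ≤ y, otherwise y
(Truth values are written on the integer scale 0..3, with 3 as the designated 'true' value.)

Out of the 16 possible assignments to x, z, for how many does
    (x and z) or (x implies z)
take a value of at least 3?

x = 0, z = 0 ↦ 3  ≥
x = 0, z = 1 ↦ 3  ≥
x = 0, z = 2 ↦ 3  ≥
x = 0, z = 3 ↦ 3  ≥
x = 1, z = 0 ↦ 0  <
x = 1, z = 1 ↦ 3  ≥
x = 1, z = 2 ↦ 3  ≥
x = 1, z = 3 ↦ 3  ≥
x = 2, z = 0 ↦ 0  <
x = 2, z = 1 ↦ 1  <
x = 2, z = 2 ↦ 3  ≥
x = 2, z = 3 ↦ 3  ≥
x = 3, z = 0 ↦ 0  <
x = 3, z = 1 ↦ 1  <
x = 3, z = 2 ↦ 2  <
x = 3, z = 3 ↦ 3  ≥
So 10 of the 16 assignments meet the threshold.

10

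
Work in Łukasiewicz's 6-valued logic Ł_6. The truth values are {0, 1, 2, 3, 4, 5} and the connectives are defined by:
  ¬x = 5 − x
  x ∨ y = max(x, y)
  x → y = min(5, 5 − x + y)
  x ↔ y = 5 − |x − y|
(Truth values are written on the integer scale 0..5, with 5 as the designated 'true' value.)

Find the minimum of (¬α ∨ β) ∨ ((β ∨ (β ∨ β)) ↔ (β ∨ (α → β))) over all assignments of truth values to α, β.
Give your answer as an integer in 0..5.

Take α = 2, β = 0:
¬α = ¬2 = 3
¬α ∨ β = 3 ∨ 0 = 3
β ∨ β = 0 ∨ 0 = 0
β ∨ (β ∨ β) = 0 ∨ 0 = 0
α → β = 2 → 0 = 3
β ∨ (α → β) = 0 ∨ 3 = 3
(β ∨ (β ∨ β)) ↔ (β ∨ (α → β)) = 0 ↔ 3 = 2
(¬α ∨ β) ∨ ((β ∨ (β ∨ β)) ↔ (β ∨ (α → β))) = 3 ∨ 2 = 3
No assignment yields a value below 3, so this is the minimum.

3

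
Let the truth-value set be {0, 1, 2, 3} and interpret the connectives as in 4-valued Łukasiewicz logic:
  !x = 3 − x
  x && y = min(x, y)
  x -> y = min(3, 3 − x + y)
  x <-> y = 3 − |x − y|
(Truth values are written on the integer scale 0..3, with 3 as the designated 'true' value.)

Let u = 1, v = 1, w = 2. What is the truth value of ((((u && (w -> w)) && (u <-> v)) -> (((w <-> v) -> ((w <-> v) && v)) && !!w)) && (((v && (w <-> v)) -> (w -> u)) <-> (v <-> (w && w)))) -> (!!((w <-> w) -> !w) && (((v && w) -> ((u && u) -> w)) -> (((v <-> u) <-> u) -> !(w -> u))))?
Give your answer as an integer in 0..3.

2

w -> w = 2 -> 2 = 3
u && (w -> w) = 1 && 3 = 1
u <-> v = 1 <-> 1 = 3
(u && (w -> w)) && (u <-> v) = 1 && 3 = 1
w <-> v = 2 <-> 1 = 2
w <-> v = 2 <-> 1 = 2
(w <-> v) && v = 2 && 1 = 1
(w <-> v) -> ((w <-> v) && v) = 2 -> 1 = 2
!w = !2 = 1
!!w = !1 = 2
((w <-> v) -> ((w <-> v) && v)) && !!w = 2 && 2 = 2
((u && (w -> w)) && (u <-> v)) -> (((w <-> v) -> ((w <-> v) && v)) && !!w) = 1 -> 2 = 3
w <-> v = 2 <-> 1 = 2
v && (w <-> v) = 1 && 2 = 1
w -> u = 2 -> 1 = 2
(v && (w <-> v)) -> (w -> u) = 1 -> 2 = 3
w && w = 2 && 2 = 2
v <-> (w && w) = 1 <-> 2 = 2
((v && (w <-> v)) -> (w -> u)) <-> (v <-> (w && w)) = 3 <-> 2 = 2
(((u && (w -> w)) && (u <-> v)) -> (((w <-> v) -> ((w <-> v) && v)) && !!w)) && (((v && (w <-> v)) -> (w -> u)) <-> (v <-> (w && w))) = 3 && 2 = 2
w <-> w = 2 <-> 2 = 3
!w = !2 = 1
(w <-> w) -> !w = 3 -> 1 = 1
!((w <-> w) -> !w) = !1 = 2
!!((w <-> w) -> !w) = !2 = 1
v && w = 1 && 2 = 1
u && u = 1 && 1 = 1
(u && u) -> w = 1 -> 2 = 3
(v && w) -> ((u && u) -> w) = 1 -> 3 = 3
v <-> u = 1 <-> 1 = 3
(v <-> u) <-> u = 3 <-> 1 = 1
w -> u = 2 -> 1 = 2
!(w -> u) = !2 = 1
((v <-> u) <-> u) -> !(w -> u) = 1 -> 1 = 3
((v && w) -> ((u && u) -> w)) -> (((v <-> u) <-> u) -> !(w -> u)) = 3 -> 3 = 3
!!((w <-> w) -> !w) && (((v && w) -> ((u && u) -> w)) -> (((v <-> u) <-> u) -> !(w -> u))) = 1 && 3 = 1
((((u && (w -> w)) && (u <-> v)) -> (((w <-> v) -> ((w <-> v) && v)) && !!w)) && (((v && (w <-> v)) -> (w -> u)) <-> (v <-> (w && w)))) -> (!!((w <-> w) -> !w) && (((v && w) -> ((u && u) -> w)) -> (((v <-> u) <-> u) -> !(w -> u)))) = 2 -> 1 = 2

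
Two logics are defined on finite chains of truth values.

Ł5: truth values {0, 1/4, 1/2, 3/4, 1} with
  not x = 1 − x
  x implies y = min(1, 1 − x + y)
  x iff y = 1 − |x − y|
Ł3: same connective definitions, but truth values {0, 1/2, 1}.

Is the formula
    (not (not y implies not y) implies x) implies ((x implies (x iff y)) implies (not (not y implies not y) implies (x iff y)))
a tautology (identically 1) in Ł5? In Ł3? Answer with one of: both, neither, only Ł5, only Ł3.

both

In Ł5: every assignment gives 1 — tautology.
In Ł3: every assignment gives 1 — tautology.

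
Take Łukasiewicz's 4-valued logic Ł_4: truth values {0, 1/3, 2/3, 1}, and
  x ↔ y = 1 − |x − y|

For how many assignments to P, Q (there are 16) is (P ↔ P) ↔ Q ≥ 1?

P = 0, Q = 0 ↦ 0  <
P = 0, Q = 1/3 ↦ 1/3  <
P = 0, Q = 2/3 ↦ 2/3  <
P = 0, Q = 1 ↦ 1  ≥
P = 1/3, Q = 0 ↦ 0  <
P = 1/3, Q = 1/3 ↦ 1/3  <
P = 1/3, Q = 2/3 ↦ 2/3  <
P = 1/3, Q = 1 ↦ 1  ≥
P = 2/3, Q = 0 ↦ 0  <
P = 2/3, Q = 1/3 ↦ 1/3  <
P = 2/3, Q = 2/3 ↦ 2/3  <
P = 2/3, Q = 1 ↦ 1  ≥
P = 1, Q = 0 ↦ 0  <
P = 1, Q = 1/3 ↦ 1/3  <
P = 1, Q = 2/3 ↦ 2/3  <
P = 1, Q = 1 ↦ 1  ≥
So 4 of the 16 assignments meet the threshold.

4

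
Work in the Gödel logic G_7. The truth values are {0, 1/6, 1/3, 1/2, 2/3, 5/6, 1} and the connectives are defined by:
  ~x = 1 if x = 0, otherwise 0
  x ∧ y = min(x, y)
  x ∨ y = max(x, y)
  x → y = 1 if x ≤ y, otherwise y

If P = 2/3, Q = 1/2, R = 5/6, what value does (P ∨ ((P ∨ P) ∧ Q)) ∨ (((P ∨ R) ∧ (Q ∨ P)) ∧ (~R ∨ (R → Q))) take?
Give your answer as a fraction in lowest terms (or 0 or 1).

P ∨ P = 2/3 ∨ 2/3 = 2/3
(P ∨ P) ∧ Q = 2/3 ∧ 1/2 = 1/2
P ∨ ((P ∨ P) ∧ Q) = 2/3 ∨ 1/2 = 2/3
P ∨ R = 2/3 ∨ 5/6 = 5/6
Q ∨ P = 1/2 ∨ 2/3 = 2/3
(P ∨ R) ∧ (Q ∨ P) = 5/6 ∧ 2/3 = 2/3
~R = ~5/6 = 0
R → Q = 5/6 → 1/2 = 1/2
~R ∨ (R → Q) = 0 ∨ 1/2 = 1/2
((P ∨ R) ∧ (Q ∨ P)) ∧ (~R ∨ (R → Q)) = 2/3 ∧ 1/2 = 1/2
(P ∨ ((P ∨ P) ∧ Q)) ∨ (((P ∨ R) ∧ (Q ∨ P)) ∧ (~R ∨ (R → Q))) = 2/3 ∨ 1/2 = 2/3

2/3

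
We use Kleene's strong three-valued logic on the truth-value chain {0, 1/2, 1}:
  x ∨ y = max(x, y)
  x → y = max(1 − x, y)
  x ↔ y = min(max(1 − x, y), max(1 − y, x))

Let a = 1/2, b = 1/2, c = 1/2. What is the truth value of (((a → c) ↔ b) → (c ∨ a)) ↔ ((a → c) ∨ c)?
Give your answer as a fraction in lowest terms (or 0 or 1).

a → c = 1/2 → 1/2 = 1/2
(a → c) ↔ b = 1/2 ↔ 1/2 = 1/2
c ∨ a = 1/2 ∨ 1/2 = 1/2
((a → c) ↔ b) → (c ∨ a) = 1/2 → 1/2 = 1/2
a → c = 1/2 → 1/2 = 1/2
(a → c) ∨ c = 1/2 ∨ 1/2 = 1/2
(((a → c) ↔ b) → (c ∨ a)) ↔ ((a → c) ∨ c) = 1/2 ↔ 1/2 = 1/2

1/2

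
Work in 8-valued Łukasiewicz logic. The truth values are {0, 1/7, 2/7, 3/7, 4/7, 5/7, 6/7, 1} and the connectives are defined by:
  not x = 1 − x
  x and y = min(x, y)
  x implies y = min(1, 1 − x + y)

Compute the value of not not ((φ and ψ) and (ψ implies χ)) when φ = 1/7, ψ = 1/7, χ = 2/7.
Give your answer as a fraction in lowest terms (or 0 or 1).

1/7

φ and ψ = 1/7 and 1/7 = 1/7
ψ implies χ = 1/7 implies 2/7 = 1
(φ and ψ) and (ψ implies χ) = 1/7 and 1 = 1/7
not ((φ and ψ) and (ψ implies χ)) = not 1/7 = 6/7
not not ((φ and ψ) and (ψ implies χ)) = not 6/7 = 1/7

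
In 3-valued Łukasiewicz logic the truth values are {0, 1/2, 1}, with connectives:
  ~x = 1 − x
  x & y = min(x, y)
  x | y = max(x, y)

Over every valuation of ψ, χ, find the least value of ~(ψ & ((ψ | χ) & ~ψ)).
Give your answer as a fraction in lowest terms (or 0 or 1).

1/2

Take ψ = 1/2, χ = 0:
ψ | χ = 1/2 | 0 = 1/2
~ψ = ~1/2 = 1/2
(ψ | χ) & ~ψ = 1/2 & 1/2 = 1/2
ψ & ((ψ | χ) & ~ψ) = 1/2 & 1/2 = 1/2
~(ψ & ((ψ | χ) & ~ψ)) = ~1/2 = 1/2
No assignment yields a value below 1/2, so this is the minimum.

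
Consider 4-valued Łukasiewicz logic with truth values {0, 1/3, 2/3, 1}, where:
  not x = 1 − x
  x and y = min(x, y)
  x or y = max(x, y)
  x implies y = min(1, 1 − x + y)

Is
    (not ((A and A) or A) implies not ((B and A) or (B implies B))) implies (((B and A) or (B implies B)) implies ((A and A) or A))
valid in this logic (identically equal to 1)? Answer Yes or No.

Yes

A = 0, B = 0 ↦ 1
A = 0, B = 1/3 ↦ 1
A = 0, B = 2/3 ↦ 1
A = 0, B = 1 ↦ 1
A = 1/3, B = 0 ↦ 1
A = 1/3, B = 1/3 ↦ 1
A = 1/3, B = 2/3 ↦ 1
A = 1/3, B = 1 ↦ 1
A = 2/3, B = 0 ↦ 1
A = 2/3, B = 1/3 ↦ 1
A = 2/3, B = 2/3 ↦ 1
A = 2/3, B = 1 ↦ 1
A = 1, B = 0 ↦ 1
A = 1, B = 1/3 ↦ 1
A = 1, B = 2/3 ↦ 1
A = 1, B = 1 ↦ 1
Every assignment gives a value ≥ 1.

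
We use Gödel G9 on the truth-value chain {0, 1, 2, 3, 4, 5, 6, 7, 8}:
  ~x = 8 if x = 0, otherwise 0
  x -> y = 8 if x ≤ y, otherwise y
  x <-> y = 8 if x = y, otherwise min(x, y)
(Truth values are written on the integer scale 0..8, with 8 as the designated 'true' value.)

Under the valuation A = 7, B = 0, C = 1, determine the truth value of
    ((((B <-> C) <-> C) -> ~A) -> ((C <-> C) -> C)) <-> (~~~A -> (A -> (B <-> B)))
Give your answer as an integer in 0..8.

B <-> C = 0 <-> 1 = 0
(B <-> C) <-> C = 0 <-> 1 = 0
~A = ~7 = 0
((B <-> C) <-> C) -> ~A = 0 -> 0 = 8
C <-> C = 1 <-> 1 = 8
(C <-> C) -> C = 8 -> 1 = 1
(((B <-> C) <-> C) -> ~A) -> ((C <-> C) -> C) = 8 -> 1 = 1
~A = ~7 = 0
~~A = ~0 = 8
~~~A = ~8 = 0
B <-> B = 0 <-> 0 = 8
A -> (B <-> B) = 7 -> 8 = 8
~~~A -> (A -> (B <-> B)) = 0 -> 8 = 8
((((B <-> C) <-> C) -> ~A) -> ((C <-> C) -> C)) <-> (~~~A -> (A -> (B <-> B))) = 1 <-> 8 = 1

1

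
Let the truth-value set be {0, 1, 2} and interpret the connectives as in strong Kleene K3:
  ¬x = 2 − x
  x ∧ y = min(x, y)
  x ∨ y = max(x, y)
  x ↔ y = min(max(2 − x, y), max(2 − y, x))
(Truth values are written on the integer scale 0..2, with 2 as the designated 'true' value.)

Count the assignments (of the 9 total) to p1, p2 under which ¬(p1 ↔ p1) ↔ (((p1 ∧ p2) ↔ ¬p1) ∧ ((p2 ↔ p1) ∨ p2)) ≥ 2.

5

p1 = 0, p2 = 0 ↦ 2  ≥
p1 = 0, p2 = 1 ↦ 2  ≥
p1 = 0, p2 = 2 ↦ 2  ≥
p1 = 1, p2 = 0 ↦ 1  <
p1 = 1, p2 = 1 ↦ 1  <
p1 = 1, p2 = 2 ↦ 1  <
p1 = 2, p2 = 0 ↦ 2  ≥
p1 = 2, p2 = 1 ↦ 1  <
p1 = 2, p2 = 2 ↦ 2  ≥
So 5 of the 9 assignments meet the threshold.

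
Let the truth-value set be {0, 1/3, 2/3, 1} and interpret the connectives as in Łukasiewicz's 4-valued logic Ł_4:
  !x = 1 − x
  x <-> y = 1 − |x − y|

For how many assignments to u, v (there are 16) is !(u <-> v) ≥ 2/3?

6

u = 0, v = 0 ↦ 0  <
u = 0, v = 1/3 ↦ 1/3  <
u = 0, v = 2/3 ↦ 2/3  ≥
u = 0, v = 1 ↦ 1  ≥
u = 1/3, v = 0 ↦ 1/3  <
u = 1/3, v = 1/3 ↦ 0  <
u = 1/3, v = 2/3 ↦ 1/3  <
u = 1/3, v = 1 ↦ 2/3  ≥
u = 2/3, v = 0 ↦ 2/3  ≥
u = 2/3, v = 1/3 ↦ 1/3  <
u = 2/3, v = 2/3 ↦ 0  <
u = 2/3, v = 1 ↦ 1/3  <
u = 1, v = 0 ↦ 1  ≥
u = 1, v = 1/3 ↦ 2/3  ≥
u = 1, v = 2/3 ↦ 1/3  <
u = 1, v = 1 ↦ 0  <
So 6 of the 16 assignments meet the threshold.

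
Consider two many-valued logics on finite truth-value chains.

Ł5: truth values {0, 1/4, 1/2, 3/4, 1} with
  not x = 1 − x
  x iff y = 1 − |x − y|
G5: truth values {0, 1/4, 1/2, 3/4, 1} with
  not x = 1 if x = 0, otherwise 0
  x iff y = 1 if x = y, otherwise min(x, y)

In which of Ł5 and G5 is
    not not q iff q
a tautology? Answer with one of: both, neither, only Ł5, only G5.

only Ł5

In Ł5: every assignment gives 1 — tautology.
In G5: at q = 1/4 the value is 1/4 — not a tautology.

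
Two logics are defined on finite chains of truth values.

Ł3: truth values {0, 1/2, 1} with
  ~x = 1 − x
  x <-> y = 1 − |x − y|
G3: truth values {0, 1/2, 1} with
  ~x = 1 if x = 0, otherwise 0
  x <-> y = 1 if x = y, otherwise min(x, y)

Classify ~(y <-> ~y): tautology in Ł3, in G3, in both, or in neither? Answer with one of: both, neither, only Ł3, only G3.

only G3

In Ł3: at y = 1/2 the value is 0 — not a tautology.
In G3: every assignment gives 1 — tautology.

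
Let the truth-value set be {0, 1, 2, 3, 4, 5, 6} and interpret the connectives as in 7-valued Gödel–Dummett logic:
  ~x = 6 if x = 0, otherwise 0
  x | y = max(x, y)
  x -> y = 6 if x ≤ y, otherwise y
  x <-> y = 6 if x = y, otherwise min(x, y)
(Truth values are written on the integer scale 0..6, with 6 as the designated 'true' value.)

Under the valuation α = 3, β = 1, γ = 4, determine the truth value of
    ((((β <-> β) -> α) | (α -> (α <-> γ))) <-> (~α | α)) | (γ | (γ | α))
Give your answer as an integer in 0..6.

β <-> β = 1 <-> 1 = 6
(β <-> β) -> α = 6 -> 3 = 3
α <-> γ = 3 <-> 4 = 3
α -> (α <-> γ) = 3 -> 3 = 6
((β <-> β) -> α) | (α -> (α <-> γ)) = 3 | 6 = 6
~α = ~3 = 0
~α | α = 0 | 3 = 3
(((β <-> β) -> α) | (α -> (α <-> γ))) <-> (~α | α) = 6 <-> 3 = 3
γ | α = 4 | 3 = 4
γ | (γ | α) = 4 | 4 = 4
((((β <-> β) -> α) | (α -> (α <-> γ))) <-> (~α | α)) | (γ | (γ | α)) = 3 | 4 = 4

4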